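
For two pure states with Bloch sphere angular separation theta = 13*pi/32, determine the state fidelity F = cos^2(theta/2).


For states separated by angle theta on Bloch sphere:
F = cos^2(theta/2)
theta = 13*pi/32 = 1.2763
theta/2 = 0.6381
cos(theta/2) = 0.8032
F = 0.6451

0.6451


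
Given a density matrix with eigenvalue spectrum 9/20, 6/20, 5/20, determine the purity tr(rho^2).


tr(rho^2) = sum of eigenvalues squared
= (9/20)^2 + (6/20)^2 + (5/20)^2
= (81 + 36 + 25) / 400
= 142/400
= 0.3550

0.3550


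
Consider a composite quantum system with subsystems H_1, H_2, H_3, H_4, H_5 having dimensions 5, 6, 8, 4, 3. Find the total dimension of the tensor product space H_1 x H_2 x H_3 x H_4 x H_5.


dim(H_1 x H_2 x H_3 x H_4 x H_5) = 5 * 6 * 8 * 4 * 3
= 30 * 8 * 4 * 3
= 240 * 4 * 3
= 960 * 3
= 2880

2880


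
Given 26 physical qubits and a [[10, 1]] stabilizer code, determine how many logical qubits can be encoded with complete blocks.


Each code block uses 10 physical qubits for 1 logical qubit(s).
Number of complete blocks = floor(26 / 10) = 2
Logical qubits = 2 * 1
= 2

2


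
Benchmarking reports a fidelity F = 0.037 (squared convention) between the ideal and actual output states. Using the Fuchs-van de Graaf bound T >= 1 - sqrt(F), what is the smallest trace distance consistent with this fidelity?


Fuchs-van de Graaf (squared-fidelity convention): 1 - sqrt(F) <= T <= sqrt(1 - F).
Lower bound: T >= 1 - sqrt(F)
sqrt(F) = sqrt(0.037) = 0.1924
T >= 1 - 0.1924
T >= 0.8076

0.8076


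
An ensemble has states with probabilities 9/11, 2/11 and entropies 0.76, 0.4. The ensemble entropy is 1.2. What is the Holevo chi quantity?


chi = S(rho) - sum_i p_i * S(rho_i)
Weighted entropy = 9/11 * 0.76 + 2/11 * 0.4
= 0.6945
chi = 1.2 - 0.6945
= 0.5055

0.5055


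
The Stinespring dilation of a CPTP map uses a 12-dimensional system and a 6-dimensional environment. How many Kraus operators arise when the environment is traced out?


Tracing out the environment in an orthonormal basis {|i>_E} gives Kraus operators K_i = <i|_E U |0>_E.
Number of Kraus operators = dim(H_env) = d_env
= 6

6


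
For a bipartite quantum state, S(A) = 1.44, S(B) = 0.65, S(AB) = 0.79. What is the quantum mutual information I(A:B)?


I(A:B) = S(A) + S(B) - S(AB)
= 1.44 + 0.65 - 0.79
= 1.3000

1.3000


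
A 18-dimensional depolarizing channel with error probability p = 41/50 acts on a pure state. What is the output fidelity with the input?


F = (1-p) + p/d
= (1 - 0.8200) + 0.8200/18
= 0.1800 + 0.0456
= 0.2256

0.2256


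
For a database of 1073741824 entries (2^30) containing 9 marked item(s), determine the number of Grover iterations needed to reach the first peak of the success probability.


After j Grover iterations the success probability is P(j) = sin^2((2j+1)*theta), where sin(theta) = sqrt(k/N).
N = 2^30 = 1073741824, k = 9
sin(theta) = sqrt(k/N) = 9.155273438e-05
theta = arcsin(sqrt(k/N)) = 9.15527345e-05 rad
P(j) reaches its first maximum when (2j+1)*theta is as close as possible to pi/2, i.e. j = round(pi/(4*theta) - 1/2).
pi/(4*theta) - 1/2 = 8578.1423
(For comparison, the common estimate pi/4 * sqrt(N/k) = 8578.6423; the exact maximiser is used here.)
Optimal iterations = 8578

8578


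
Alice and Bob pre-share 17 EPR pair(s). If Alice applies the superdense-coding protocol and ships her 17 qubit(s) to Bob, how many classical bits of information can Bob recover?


Superdense coding allows 2 classical bits per shared entangled pair.
17 pair(s) -> 2 * 17 = 34 classical bits

34


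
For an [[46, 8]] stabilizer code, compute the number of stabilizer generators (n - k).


For an [[n,k]] stabilizer code:
Number of stabilizer generators = n - k
= 46 - 8
= 38

38


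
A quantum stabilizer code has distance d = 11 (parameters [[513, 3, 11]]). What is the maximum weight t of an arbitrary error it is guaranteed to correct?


Code parameters: [[513, 3, 11]], distance d = 11.
Number of correctable errors = floor((d-1)/2)
= floor((11 - 1)/2)
= floor(10/2)
= 5

5


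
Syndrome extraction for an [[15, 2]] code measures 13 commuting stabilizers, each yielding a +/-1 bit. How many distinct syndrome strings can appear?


Each stabilizer generator gives a binary (+1 or -1) measurement outcome.
With 13 independent generators:
Total syndromes = 2^13
= 8192

8192


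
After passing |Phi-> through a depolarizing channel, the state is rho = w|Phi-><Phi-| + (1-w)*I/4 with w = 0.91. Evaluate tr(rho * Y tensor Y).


|Phi-> = (|00> - |11>)/sqrt(2)
For the pure Bell state, <Y_A Y_B> = +1 (Bell-state Pauli correlator).
The maximally-mixed part I/4 has tr(I/4 * P tensor P) = 0 for any traceless Pauli P.
So <Y_A Y_B>_rho = w * (+1) + (1 - w) * 0
= 0.91 * (+1)
= 0.9100

0.9100


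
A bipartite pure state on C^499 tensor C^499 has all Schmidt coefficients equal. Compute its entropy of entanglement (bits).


For a maximally entangled state in d x d:
S = log2(d) = log2(499)
= 8.9629

8.9629


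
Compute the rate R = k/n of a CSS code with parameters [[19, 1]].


Code rate R = k/n
= 1/19
= 0.0526

0.0526


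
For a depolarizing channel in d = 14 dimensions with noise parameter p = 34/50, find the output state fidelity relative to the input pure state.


F = (1-p) + p/d
= (1 - 0.6800) + 0.6800/14
= 0.3200 + 0.0486
= 0.3686

0.3686


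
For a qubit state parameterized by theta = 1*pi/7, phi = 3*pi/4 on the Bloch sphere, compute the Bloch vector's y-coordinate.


theta = 0.4488, phi = 2.3562
r_y = sin(theta)*sin(phi) = 0.4339 * 0.7071
r_y = 0.3068

0.3068


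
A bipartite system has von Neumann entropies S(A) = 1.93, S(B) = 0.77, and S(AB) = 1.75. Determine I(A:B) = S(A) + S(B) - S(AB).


I(A:B) = S(A) + S(B) - S(AB)
= 1.93 + 0.77 - 1.75
= 0.9500

0.9500


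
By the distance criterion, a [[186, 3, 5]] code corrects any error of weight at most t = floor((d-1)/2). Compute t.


Code parameters: [[186, 3, 5]], distance d = 5.
Number of correctable errors = floor((d-1)/2)
= floor((5 - 1)/2)
= floor(4/2)
= 2

2


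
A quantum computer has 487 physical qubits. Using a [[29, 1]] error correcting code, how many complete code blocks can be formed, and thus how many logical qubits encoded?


Each code block uses 29 physical qubits for 1 logical qubit(s).
Number of complete blocks = floor(487 / 29) = 16
Logical qubits = 16 * 1
= 16

16


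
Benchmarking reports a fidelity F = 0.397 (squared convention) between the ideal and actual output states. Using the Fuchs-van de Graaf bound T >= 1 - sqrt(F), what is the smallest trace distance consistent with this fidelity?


Fuchs-van de Graaf (squared-fidelity convention): 1 - sqrt(F) <= T <= sqrt(1 - F).
Lower bound: T >= 1 - sqrt(F)
sqrt(F) = sqrt(0.397) = 0.6301
T >= 1 - 0.6301
T >= 0.3699

0.3699


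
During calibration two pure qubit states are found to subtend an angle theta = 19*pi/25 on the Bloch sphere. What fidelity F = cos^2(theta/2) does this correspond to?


For states separated by angle theta on Bloch sphere:
F = cos^2(theta/2)
theta = 19*pi/25 = 2.3876
theta/2 = 1.1938
cos(theta/2) = 0.3681
F = 0.1355

0.1355


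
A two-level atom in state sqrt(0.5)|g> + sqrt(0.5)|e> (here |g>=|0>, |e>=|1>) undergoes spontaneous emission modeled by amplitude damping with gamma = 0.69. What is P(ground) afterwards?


For amplitude damping with parameter gamma on state sqrt(a)|0> + sqrt(b)|1>:
alpha^2 = 0.5, beta^2 = 0.5
P(|0>) = alpha^2 + gamma * beta^2
= 0.5 + 0.69 * 0.5
= 0.5 + 0.3450
= 0.8450

0.8450


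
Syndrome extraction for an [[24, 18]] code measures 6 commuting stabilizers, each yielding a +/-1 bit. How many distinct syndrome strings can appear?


Each stabilizer generator gives a binary (+1 or -1) measurement outcome.
With 6 independent generators:
Total syndromes = 2^6
= 64

64


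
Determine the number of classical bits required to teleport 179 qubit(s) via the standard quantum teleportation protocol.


Quantum teleportation requires 2 classical bits per qubit teleported.
179 qubit(s) -> 2 * 179 = 358 classical bits

358


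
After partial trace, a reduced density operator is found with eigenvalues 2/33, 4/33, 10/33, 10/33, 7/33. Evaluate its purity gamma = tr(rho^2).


tr(rho^2) = sum of eigenvalues squared
= (2/33)^2 + (4/33)^2 + (10/33)^2 + (10/33)^2 + (7/33)^2
= (4 + 16 + 100 + 100 + 49) / 1089
= 269/1089
= 0.2470

0.2470


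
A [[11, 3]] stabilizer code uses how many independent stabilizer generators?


For an [[n,k]] stabilizer code:
Number of stabilizer generators = n - k
= 11 - 3
= 8

8


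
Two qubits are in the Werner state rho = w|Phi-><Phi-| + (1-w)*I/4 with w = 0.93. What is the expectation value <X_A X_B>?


|Phi-> = (|00> - |11>)/sqrt(2)
For the pure Bell state, <X_A X_B> = -1 (Bell-state Pauli correlator).
The maximally-mixed part I/4 has tr(I/4 * P tensor P) = 0 for any traceless Pauli P.
So <X_A X_B>_rho = w * (-1) + (1 - w) * 0
= 0.93 * (-1)
= -0.9300

-0.9300


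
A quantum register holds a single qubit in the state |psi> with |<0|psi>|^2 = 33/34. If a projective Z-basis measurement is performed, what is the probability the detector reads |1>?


|alpha|^2 = 33/34 = 0.9706
|beta|^2 = 1 - 33/34 = 1/34 = 0.0294
P(|1>) = |beta|^2 = 0.0294

0.0294


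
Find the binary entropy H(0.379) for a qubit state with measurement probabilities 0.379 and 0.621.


S = -p*log2(p) - (1-p)*log2(1-p)
p = 0.3790, 1-p = 0.6210
= -0.3790 * log2(0.3790) - 0.6210 * log2(0.6210)
= -(-0.5305) - (-0.4268)
= 0.9573

0.9573


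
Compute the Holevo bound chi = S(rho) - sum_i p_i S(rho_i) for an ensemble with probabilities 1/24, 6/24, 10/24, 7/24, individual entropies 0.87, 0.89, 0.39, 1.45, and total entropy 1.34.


chi = S(rho) - sum_i p_i * S(rho_i)
Weighted entropy = 1/24 * 0.87 + 6/24 * 0.89 + 10/24 * 0.39 + 7/24 * 1.45
= 0.8442
chi = 1.34 - 0.8442
= 0.4958

0.4958


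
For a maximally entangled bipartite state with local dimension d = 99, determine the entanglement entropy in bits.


For a maximally entangled state in d x d:
S = log2(d) = log2(99)
= 6.6294

6.6294


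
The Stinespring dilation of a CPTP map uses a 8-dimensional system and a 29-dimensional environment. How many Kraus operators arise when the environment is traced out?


Tracing out the environment in an orthonormal basis {|i>_E} gives Kraus operators K_i = <i|_E U |0>_E.
Number of Kraus operators = dim(H_env) = d_env
= 29

29


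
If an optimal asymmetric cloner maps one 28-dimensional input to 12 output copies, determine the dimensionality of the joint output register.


Output space = H^(tensor 12) where dim(H) = 28
dim = 28^12
= 784 (after 2 factors)
= 21952 (after 3 factors)
= 614656 (after 4 factors)
= 17210368 (after 5 factors)
= 481890304 (after 6 factors)
= 13492928512 (after 7 factors)
= 377801998336 (after 8 factors)
= 10578455953408 (after 9 factors)
= 296196766695424 (after 10 factors)
= 8293509467471872 (after 11 factors)
= 232218265089212416 (after 12 factors)
= 232218265089212416

232218265089212416


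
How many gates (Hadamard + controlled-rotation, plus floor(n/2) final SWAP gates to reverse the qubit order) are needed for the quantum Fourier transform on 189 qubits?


Hadamard gates: 189
Controlled rotations: n*(n-1)/2 = 189*188/2 = 17766
SWAP gates: floor(n/2) = floor(189/2) = 94
Total = 189 + 17766 + 94
= 18049

18049


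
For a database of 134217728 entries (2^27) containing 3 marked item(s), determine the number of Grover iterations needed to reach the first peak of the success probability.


After j Grover iterations the success probability is P(j) = sin^2((2j+1)*theta), where sin(theta) = sqrt(k/N).
N = 2^27 = 134217728, k = 3
sin(theta) = sqrt(k/N) = 0.0001495049892
theta = arcsin(sqrt(k/N)) = 0.0001495049897 rad
P(j) reaches its first maximum when (2j+1)*theta is as close as possible to pi/2, i.e. j = round(pi/(4*theta) - 1/2).
pi/(4*theta) - 1/2 = 5252.8241
(For comparison, the common estimate pi/4 * sqrt(N/k) = 5253.3241; the exact maximiser is used here.)
Optimal iterations = 5253

5253


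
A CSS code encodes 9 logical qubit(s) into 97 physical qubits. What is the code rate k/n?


Code rate R = k/n
= 9/97
= 0.0928

0.0928


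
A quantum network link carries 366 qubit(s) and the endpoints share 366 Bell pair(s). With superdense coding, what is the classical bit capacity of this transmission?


Superdense coding allows 2 classical bits per shared entangled pair.
366 pair(s) -> 2 * 366 = 732 classical bits

732


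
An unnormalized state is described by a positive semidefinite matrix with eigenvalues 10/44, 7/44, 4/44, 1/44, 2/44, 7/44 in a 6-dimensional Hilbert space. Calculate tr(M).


tr(M) = sum of eigenvalues
= 10/44 + 7/44 + 4/44 + 1/44 + 2/44 + 7/44
= 31/44
= 0.7045

0.7045


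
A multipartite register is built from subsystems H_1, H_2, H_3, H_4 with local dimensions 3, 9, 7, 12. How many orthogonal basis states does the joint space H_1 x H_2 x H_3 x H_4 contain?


dim(H_1 x H_2 x H_3 x H_4) = 3 * 9 * 7 * 12
= 27 * 7 * 12
= 189 * 12
= 2268

2268


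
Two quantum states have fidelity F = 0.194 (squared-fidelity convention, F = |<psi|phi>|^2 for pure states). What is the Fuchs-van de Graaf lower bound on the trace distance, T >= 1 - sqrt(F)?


Fuchs-van de Graaf (squared-fidelity convention): 1 - sqrt(F) <= T <= sqrt(1 - F).
Lower bound: T >= 1 - sqrt(F)
sqrt(F) = sqrt(0.194) = 0.4405
T >= 1 - 0.4405
T >= 0.5595

0.5595


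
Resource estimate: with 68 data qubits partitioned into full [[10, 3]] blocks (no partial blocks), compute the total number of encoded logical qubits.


Each code block uses 10 physical qubits for 3 logical qubit(s).
Number of complete blocks = floor(68 / 10) = 6
Logical qubits = 6 * 3
= 18

18


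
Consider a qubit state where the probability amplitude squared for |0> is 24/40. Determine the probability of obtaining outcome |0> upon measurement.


|alpha|^2 = 24/40 = 0.6000
|beta|^2 = 1 - 24/40 = 16/40 = 0.4000
P(|0>) = |alpha|^2 = 0.6000

0.6000


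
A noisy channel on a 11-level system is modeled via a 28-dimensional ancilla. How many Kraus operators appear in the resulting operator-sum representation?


Tracing out the environment in an orthonormal basis {|i>_E} gives Kraus operators K_i = <i|_E U |0>_E.
Number of Kraus operators = dim(H_env) = d_env
= 28

28


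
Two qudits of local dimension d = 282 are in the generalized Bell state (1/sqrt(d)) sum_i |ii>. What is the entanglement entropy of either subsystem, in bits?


For a maximally entangled state in d x d:
S = log2(d) = log2(282)
= 8.1396

8.1396


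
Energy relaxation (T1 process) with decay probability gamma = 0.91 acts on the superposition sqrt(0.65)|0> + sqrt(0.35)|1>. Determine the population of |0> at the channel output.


For amplitude damping with parameter gamma on state sqrt(a)|0> + sqrt(b)|1>:
alpha^2 = 0.65, beta^2 = 0.35
P(|0>) = alpha^2 + gamma * beta^2
= 0.65 + 0.91 * 0.35
= 0.65 + 0.3185
= 0.9685

0.9685


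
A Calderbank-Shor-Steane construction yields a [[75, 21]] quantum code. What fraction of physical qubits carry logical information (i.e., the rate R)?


Code rate R = k/n
= 21/75
= 0.2800

0.2800


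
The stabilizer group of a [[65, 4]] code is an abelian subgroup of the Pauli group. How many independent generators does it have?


For an [[n,k]] stabilizer code:
Number of stabilizer generators = n - k
= 65 - 4
= 61

61


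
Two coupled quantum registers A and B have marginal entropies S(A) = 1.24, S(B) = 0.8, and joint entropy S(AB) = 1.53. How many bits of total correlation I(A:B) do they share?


I(A:B) = S(A) + S(B) - S(AB)
= 1.24 + 0.8 - 1.53
= 0.5100

0.5100


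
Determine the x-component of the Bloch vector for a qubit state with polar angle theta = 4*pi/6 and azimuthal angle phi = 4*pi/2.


theta = 2.0944, phi = 6.2832
r_x = sin(theta)*cos(phi) = 0.8660 * 1.0000
r_x = 0.8660

0.8660


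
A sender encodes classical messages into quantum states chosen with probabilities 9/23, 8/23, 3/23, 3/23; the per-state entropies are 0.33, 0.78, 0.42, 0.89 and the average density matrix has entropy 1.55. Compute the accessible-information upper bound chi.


chi = S(rho) - sum_i p_i * S(rho_i)
Weighted entropy = 9/23 * 0.33 + 8/23 * 0.78 + 3/23 * 0.42 + 3/23 * 0.89
= 0.5713
chi = 1.55 - 0.5713
= 0.9787

0.9787


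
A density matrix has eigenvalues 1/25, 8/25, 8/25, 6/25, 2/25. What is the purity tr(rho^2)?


tr(rho^2) = sum of eigenvalues squared
= (1/25)^2 + (8/25)^2 + (8/25)^2 + (6/25)^2 + (2/25)^2
= (1 + 64 + 64 + 36 + 4) / 625
= 169/625
= 0.2704

0.2704


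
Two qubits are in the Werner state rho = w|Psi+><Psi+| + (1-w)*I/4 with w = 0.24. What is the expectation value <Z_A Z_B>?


|Psi+> = (|01> + |10>)/sqrt(2)
For the pure Bell state, <Z_A Z_B> = -1 (Bell-state Pauli correlator).
The maximally-mixed part I/4 has tr(I/4 * P tensor P) = 0 for any traceless Pauli P.
So <Z_A Z_B>_rho = w * (-1) + (1 - w) * 0
= 0.24 * (-1)
= -0.2400

-0.2400


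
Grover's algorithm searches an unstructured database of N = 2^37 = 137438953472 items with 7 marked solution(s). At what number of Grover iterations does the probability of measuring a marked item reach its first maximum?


After j Grover iterations the success probability is P(j) = sin^2((2j+1)*theta), where sin(theta) = sqrt(k/N).
N = 2^37 = 137438953472, k = 7
sin(theta) = sqrt(k/N) = 7.136645101e-06
theta = arcsin(sqrt(k/N)) = 7.136645101e-06 rad
P(j) reaches its first maximum when (2j+1)*theta is as close as possible to pi/2, i.e. j = round(pi/(4*theta) - 1/2).
pi/(4*theta) - 1/2 = 110050.9531
(For comparison, the common estimate pi/4 * sqrt(N/k) = 110051.4531; the exact maximiser is used here.)
Optimal iterations = 110051

110051


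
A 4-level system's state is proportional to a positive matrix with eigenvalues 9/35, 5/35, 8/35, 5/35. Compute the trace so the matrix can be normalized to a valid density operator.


tr(M) = sum of eigenvalues
= 9/35 + 5/35 + 8/35 + 5/35
= 27/35
= 0.7714

0.7714


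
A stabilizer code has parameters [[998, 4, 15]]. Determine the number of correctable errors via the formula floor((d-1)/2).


Code parameters: [[998, 4, 15]], distance d = 15.
Number of correctable errors = floor((d-1)/2)
= floor((15 - 1)/2)
= floor(14/2)
= 7

7


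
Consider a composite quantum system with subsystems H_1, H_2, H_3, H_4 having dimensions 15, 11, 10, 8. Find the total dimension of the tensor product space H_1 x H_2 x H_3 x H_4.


dim(H_1 x H_2 x H_3 x H_4) = 15 * 11 * 10 * 8
= 165 * 10 * 8
= 1650 * 8
= 13200

13200


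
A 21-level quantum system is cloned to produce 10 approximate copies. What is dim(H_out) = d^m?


Output space = H^(tensor 10) where dim(H) = 21
dim = 21^10
= 441 (after 2 factors)
= 9261 (after 3 factors)
= 194481 (after 4 factors)
= 4084101 (after 5 factors)
= 85766121 (after 6 factors)
= 1801088541 (after 7 factors)
= 37822859361 (after 8 factors)
= 794280046581 (after 9 factors)
= 16679880978201 (after 10 factors)
= 16679880978201

16679880978201


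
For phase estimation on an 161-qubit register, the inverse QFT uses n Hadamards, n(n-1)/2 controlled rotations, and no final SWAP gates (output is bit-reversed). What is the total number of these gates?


Hadamard gates: 161
Controlled rotations: n*(n-1)/2 = 161*160/2 = 12880
SWAP gates: 0 (omitted)
Total = 161 + 12880
= 13041

13041


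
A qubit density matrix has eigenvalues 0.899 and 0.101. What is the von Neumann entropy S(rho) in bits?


S = -p*log2(p) - (1-p)*log2(1-p)
p = 0.8990, 1-p = 0.1010
= -0.8990 * log2(0.8990) - 0.1010 * log2(0.1010)
= -(-0.1381) - (-0.3341)
= 0.4722

0.4722


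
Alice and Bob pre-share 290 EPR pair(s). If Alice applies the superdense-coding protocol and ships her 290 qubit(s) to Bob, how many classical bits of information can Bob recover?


Superdense coding allows 2 classical bits per shared entangled pair.
290 pair(s) -> 2 * 290 = 580 classical bits

580


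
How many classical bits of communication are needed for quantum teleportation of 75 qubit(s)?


Quantum teleportation requires 2 classical bits per qubit teleported.
75 qubit(s) -> 2 * 75 = 150 classical bits

150


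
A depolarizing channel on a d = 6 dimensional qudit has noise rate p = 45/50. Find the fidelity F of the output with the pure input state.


F = (1-p) + p/d
= (1 - 0.9000) + 0.9000/6
= 0.1000 + 0.1500
= 0.2500

0.2500


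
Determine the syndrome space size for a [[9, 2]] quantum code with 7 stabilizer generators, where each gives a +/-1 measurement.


Each stabilizer generator gives a binary (+1 or -1) measurement outcome.
With 7 independent generators:
Total syndromes = 2^7
= 128

128


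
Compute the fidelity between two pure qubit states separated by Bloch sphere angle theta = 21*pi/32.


For states separated by angle theta on Bloch sphere:
F = cos^2(theta/2)
theta = 21*pi/32 = 2.0617
theta/2 = 1.0308
cos(theta/2) = 0.5141
F = 0.2643

0.2643


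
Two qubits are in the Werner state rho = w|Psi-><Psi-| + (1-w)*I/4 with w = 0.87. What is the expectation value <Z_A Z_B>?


|Psi-> = (|01> - |10>)/sqrt(2)
For the pure Bell state, <Z_A Z_B> = -1 (Bell-state Pauli correlator).
The maximally-mixed part I/4 has tr(I/4 * P tensor P) = 0 for any traceless Pauli P.
So <Z_A Z_B>_rho = w * (-1) + (1 - w) * 0
= 0.87 * (-1)
= -0.8700

-0.8700


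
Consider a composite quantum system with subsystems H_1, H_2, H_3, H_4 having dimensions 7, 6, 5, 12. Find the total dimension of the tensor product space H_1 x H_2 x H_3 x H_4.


dim(H_1 x H_2 x H_3 x H_4) = 7 * 6 * 5 * 12
= 42 * 5 * 12
= 210 * 12
= 2520

2520


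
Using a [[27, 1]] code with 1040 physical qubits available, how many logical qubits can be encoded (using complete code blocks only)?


Each code block uses 27 physical qubits for 1 logical qubit(s).
Number of complete blocks = floor(1040 / 27) = 38
Logical qubits = 38 * 1
= 38

38


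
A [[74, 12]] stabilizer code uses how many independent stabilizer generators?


For an [[n,k]] stabilizer code:
Number of stabilizer generators = n - k
= 74 - 12
= 62

62


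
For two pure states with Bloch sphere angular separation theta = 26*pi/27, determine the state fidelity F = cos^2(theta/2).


For states separated by angle theta on Bloch sphere:
F = cos^2(theta/2)
theta = 26*pi/27 = 3.0252
theta/2 = 1.5126
cos(theta/2) = 0.0581
F = 0.0034

0.0034


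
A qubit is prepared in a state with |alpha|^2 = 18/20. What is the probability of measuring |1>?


|alpha|^2 = 18/20 = 0.9000
|beta|^2 = 1 - 18/20 = 2/20 = 0.1000
P(|1>) = |beta|^2 = 0.1000

0.1000


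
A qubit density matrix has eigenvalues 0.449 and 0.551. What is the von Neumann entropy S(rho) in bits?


S = -p*log2(p) - (1-p)*log2(1-p)
p = 0.4490, 1-p = 0.5510
= -0.4490 * log2(0.4490) - 0.5510 * log2(0.5510)
= -(-0.5187) - (-0.4738)
= 0.9925

0.9925


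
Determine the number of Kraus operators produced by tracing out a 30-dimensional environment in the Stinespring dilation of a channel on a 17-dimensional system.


Tracing out the environment in an orthonormal basis {|i>_E} gives Kraus operators K_i = <i|_E U |0>_E.
Number of Kraus operators = dim(H_env) = d_env
= 30

30


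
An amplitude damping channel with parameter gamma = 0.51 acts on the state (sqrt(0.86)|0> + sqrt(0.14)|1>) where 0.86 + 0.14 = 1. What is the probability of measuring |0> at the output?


For amplitude damping with parameter gamma on state sqrt(a)|0> + sqrt(b)|1>:
alpha^2 = 0.86, beta^2 = 0.14
P(|0>) = alpha^2 + gamma * beta^2
= 0.86 + 0.51 * 0.14
= 0.86 + 0.0714
= 0.9314

0.9314


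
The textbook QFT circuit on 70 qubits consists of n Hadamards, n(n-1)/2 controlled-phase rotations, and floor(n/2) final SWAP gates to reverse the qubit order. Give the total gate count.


Hadamard gates: 70
Controlled rotations: n*(n-1)/2 = 70*69/2 = 2415
SWAP gates: floor(n/2) = floor(70/2) = 35
Total = 70 + 2415 + 35
= 2520

2520


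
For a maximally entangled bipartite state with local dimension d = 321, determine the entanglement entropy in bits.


For a maximally entangled state in d x d:
S = log2(d) = log2(321)
= 8.3264

8.3264


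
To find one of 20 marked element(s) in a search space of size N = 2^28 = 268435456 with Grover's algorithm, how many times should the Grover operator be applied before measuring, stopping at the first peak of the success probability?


After j Grover iterations the success probability is P(j) = sin^2((2j+1)*theta), where sin(theta) = sqrt(k/N).
N = 2^28 = 268435456, k = 20
sin(theta) = sqrt(k/N) = 0.0002729575168
theta = arcsin(sqrt(k/N)) = 0.0002729575202 rad
P(j) reaches its first maximum when (2j+1)*theta is as close as possible to pi/2, i.e. j = round(pi/(4*theta) - 1/2).
pi/(4*theta) - 1/2 = 2876.8641
(For comparison, the common estimate pi/4 * sqrt(N/k) = 2877.3641; the exact maximiser is used here.)
Optimal iterations = 2877

2877


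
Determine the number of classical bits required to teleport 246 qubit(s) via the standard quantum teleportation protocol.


Quantum teleportation requires 2 classical bits per qubit teleported.
246 qubit(s) -> 2 * 246 = 492 classical bits

492


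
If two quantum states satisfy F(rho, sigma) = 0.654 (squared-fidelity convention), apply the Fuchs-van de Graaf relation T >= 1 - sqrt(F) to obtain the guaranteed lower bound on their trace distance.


Fuchs-van de Graaf (squared-fidelity convention): 1 - sqrt(F) <= T <= sqrt(1 - F).
Lower bound: T >= 1 - sqrt(F)
sqrt(F) = sqrt(0.654) = 0.8087
T >= 1 - 0.8087
T >= 0.1913

0.1913


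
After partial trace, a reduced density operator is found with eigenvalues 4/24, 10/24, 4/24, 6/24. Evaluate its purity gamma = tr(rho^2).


tr(rho^2) = sum of eigenvalues squared
= (4/24)^2 + (10/24)^2 + (4/24)^2 + (6/24)^2
= (16 + 100 + 16 + 36) / 576
= 168/576
= 0.2917

0.2917


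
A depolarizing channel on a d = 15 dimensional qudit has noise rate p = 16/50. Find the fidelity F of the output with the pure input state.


F = (1-p) + p/d
= (1 - 0.3200) + 0.3200/15
= 0.6800 + 0.0213
= 0.7013

0.7013


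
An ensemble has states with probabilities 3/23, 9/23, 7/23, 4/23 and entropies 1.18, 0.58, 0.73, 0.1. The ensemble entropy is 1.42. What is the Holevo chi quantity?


chi = S(rho) - sum_i p_i * S(rho_i)
Weighted entropy = 3/23 * 1.18 + 9/23 * 0.58 + 7/23 * 0.73 + 4/23 * 0.1
= 0.6204
chi = 1.42 - 0.6204
= 0.7996

0.7996


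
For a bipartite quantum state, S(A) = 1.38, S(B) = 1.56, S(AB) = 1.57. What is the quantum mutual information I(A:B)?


I(A:B) = S(A) + S(B) - S(AB)
= 1.38 + 1.56 - 1.57
= 1.3700

1.3700


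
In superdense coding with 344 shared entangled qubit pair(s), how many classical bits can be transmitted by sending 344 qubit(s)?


Superdense coding allows 2 classical bits per shared entangled pair.
344 pair(s) -> 2 * 344 = 688 classical bits

688


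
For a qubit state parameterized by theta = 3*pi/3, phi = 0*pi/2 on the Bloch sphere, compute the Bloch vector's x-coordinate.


theta = 3.1416, phi = 0.0000
r_x = sin(theta)*cos(phi) = 0.0000 * 1.0000
r_x = 0.0000

0.0000


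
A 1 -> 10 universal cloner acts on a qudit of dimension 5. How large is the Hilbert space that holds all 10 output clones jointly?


Output space = H^(tensor 10) where dim(H) = 5
dim = 5^10
= 25 (after 2 factors)
= 125 (after 3 factors)
= 625 (after 4 factors)
= 3125 (after 5 factors)
= 15625 (after 6 factors)
= 78125 (after 7 factors)
= 390625 (after 8 factors)
= 1953125 (after 9 factors)
= 9765625 (after 10 factors)
= 9765625

9765625


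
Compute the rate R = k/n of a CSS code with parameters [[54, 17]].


Code rate R = k/n
= 17/54
= 0.3148

0.3148


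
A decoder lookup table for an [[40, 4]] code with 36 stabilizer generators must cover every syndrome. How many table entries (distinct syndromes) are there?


Each stabilizer generator gives a binary (+1 or -1) measurement outcome.
With 36 independent generators:
Total syndromes = 2^36
= 68719476736

68719476736


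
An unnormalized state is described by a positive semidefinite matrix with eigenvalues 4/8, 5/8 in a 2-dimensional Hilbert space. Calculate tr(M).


tr(M) = sum of eigenvalues
= 4/8 + 5/8
= 9/8
= 1.1250

1.1250


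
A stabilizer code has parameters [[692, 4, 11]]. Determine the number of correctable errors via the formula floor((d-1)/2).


Code parameters: [[692, 4, 11]], distance d = 11.
Number of correctable errors = floor((d-1)/2)
= floor((11 - 1)/2)
= floor(10/2)
= 5

5


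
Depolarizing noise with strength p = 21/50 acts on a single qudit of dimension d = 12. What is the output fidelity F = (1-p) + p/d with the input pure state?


F = (1-p) + p/d
= (1 - 0.4200) + 0.4200/12
= 0.5800 + 0.0350
= 0.6150

0.6150


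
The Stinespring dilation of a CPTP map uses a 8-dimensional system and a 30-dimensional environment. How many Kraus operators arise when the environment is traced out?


Tracing out the environment in an orthonormal basis {|i>_E} gives Kraus operators K_i = <i|_E U |0>_E.
Number of Kraus operators = dim(H_env) = d_env
= 30

30


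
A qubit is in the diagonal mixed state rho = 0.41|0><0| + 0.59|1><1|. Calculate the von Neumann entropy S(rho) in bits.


S = -p*log2(p) - (1-p)*log2(1-p)
p = 0.4100, 1-p = 0.5900
= -0.4100 * log2(0.4100) - 0.5900 * log2(0.5900)
= -(-0.5274) - (-0.4491)
= 0.9765

0.9765


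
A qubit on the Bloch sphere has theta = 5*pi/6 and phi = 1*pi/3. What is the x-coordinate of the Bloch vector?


theta = 2.6180, phi = 1.0472
r_x = sin(theta)*cos(phi) = 0.5000 * 0.5000
r_x = 0.2500

0.2500


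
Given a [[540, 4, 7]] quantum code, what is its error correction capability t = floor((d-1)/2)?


Code parameters: [[540, 4, 7]], distance d = 7.
Number of correctable errors = floor((d-1)/2)
= floor((7 - 1)/2)
= floor(6/2)
= 3

3


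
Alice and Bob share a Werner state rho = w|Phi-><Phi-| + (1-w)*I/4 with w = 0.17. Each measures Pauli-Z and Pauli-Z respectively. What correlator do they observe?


|Phi-> = (|00> - |11>)/sqrt(2)
For the pure Bell state, <Z_A Z_B> = +1 (Bell-state Pauli correlator).
The maximally-mixed part I/4 has tr(I/4 * P tensor P) = 0 for any traceless Pauli P.
So <Z_A Z_B>_rho = w * (+1) + (1 - w) * 0
= 0.17 * (+1)
= 0.1700

0.1700


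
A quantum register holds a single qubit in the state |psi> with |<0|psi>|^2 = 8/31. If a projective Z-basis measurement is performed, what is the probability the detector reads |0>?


|alpha|^2 = 8/31 = 0.2581
|beta|^2 = 1 - 8/31 = 23/31 = 0.7419
P(|0>) = |alpha|^2 = 0.2581

0.2581


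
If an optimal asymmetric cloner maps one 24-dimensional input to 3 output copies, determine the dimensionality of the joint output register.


Output space = H^(tensor 3) where dim(H) = 24
dim = 24^3
= 576 (after 2 factors)
= 13824 (after 3 factors)
= 13824

13824


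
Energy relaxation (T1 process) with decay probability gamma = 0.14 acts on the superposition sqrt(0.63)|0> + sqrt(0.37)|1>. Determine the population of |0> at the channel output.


For amplitude damping with parameter gamma on state sqrt(a)|0> + sqrt(b)|1>:
alpha^2 = 0.63, beta^2 = 0.37
P(|0>) = alpha^2 + gamma * beta^2
= 0.63 + 0.14 * 0.37
= 0.63 + 0.0518
= 0.6818

0.6818


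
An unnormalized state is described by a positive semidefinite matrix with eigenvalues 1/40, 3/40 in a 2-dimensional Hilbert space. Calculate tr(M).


tr(M) = sum of eigenvalues
= 1/40 + 3/40
= 4/40
= 0.1000

0.1000


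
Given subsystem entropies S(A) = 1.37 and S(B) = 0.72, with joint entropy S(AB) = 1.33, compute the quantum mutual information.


I(A:B) = S(A) + S(B) - S(AB)
= 1.37 + 0.72 - 1.33
= 0.7600

0.7600


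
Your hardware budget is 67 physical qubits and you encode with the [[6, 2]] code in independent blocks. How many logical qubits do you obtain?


Each code block uses 6 physical qubits for 2 logical qubit(s).
Number of complete blocks = floor(67 / 6) = 11
Logical qubits = 11 * 2
= 22

22


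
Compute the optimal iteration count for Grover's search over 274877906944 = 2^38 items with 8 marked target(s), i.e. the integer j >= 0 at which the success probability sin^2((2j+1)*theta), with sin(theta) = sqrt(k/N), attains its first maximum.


After j Grover iterations the success probability is P(j) = sin^2((2j+1)*theta), where sin(theta) = sqrt(k/N).
N = 2^38 = 274877906944, k = 8
sin(theta) = sqrt(k/N) = 5.394796609e-06
theta = arcsin(sqrt(k/N)) = 5.394796609e-06 rad
P(j) reaches its first maximum when (2j+1)*theta is as close as possible to pi/2, i.e. j = round(pi/(4*theta) - 1/2).
pi/(4*theta) - 1/2 = 145583.8881
(For comparison, the common estimate pi/4 * sqrt(N/k) = 145584.3881; the exact maximiser is used here.)
Optimal iterations = 145584

145584


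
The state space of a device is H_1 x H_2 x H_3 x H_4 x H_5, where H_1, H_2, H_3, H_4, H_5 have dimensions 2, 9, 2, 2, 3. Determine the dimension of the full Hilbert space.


dim(H_1 x H_2 x H_3 x H_4 x H_5) = 2 * 9 * 2 * 2 * 3
= 18 * 2 * 2 * 3
= 36 * 2 * 3
= 72 * 3
= 216

216


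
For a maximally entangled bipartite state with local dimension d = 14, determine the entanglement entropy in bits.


For a maximally entangled state in d x d:
S = log2(d) = log2(14)
= 3.8074

3.8074


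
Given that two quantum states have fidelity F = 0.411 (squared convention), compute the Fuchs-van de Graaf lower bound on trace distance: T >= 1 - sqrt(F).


Fuchs-van de Graaf (squared-fidelity convention): 1 - sqrt(F) <= T <= sqrt(1 - F).
Lower bound: T >= 1 - sqrt(F)
sqrt(F) = sqrt(0.411) = 0.6411
T >= 1 - 0.6411
T >= 0.3589

0.3589


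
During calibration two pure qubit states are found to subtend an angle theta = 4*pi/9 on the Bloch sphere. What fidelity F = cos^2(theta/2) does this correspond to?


For states separated by angle theta on Bloch sphere:
F = cos^2(theta/2)
theta = 4*pi/9 = 1.3963
theta/2 = 0.6981
cos(theta/2) = 0.7660
F = 0.5868

0.5868


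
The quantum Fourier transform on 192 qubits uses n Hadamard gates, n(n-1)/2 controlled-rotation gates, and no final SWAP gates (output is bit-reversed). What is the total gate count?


Hadamard gates: 192
Controlled rotations: n*(n-1)/2 = 192*191/2 = 18336
SWAP gates: 0 (omitted)
Total = 192 + 18336
= 18528

18528


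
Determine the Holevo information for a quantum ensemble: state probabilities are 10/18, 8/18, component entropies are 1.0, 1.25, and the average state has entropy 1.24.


chi = S(rho) - sum_i p_i * S(rho_i)
Weighted entropy = 10/18 * 1.0 + 8/18 * 1.25
= 1.1111
chi = 1.24 - 1.1111
= 0.1289

0.1289


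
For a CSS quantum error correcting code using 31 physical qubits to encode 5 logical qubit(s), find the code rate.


Code rate R = k/n
= 5/31
= 0.1613

0.1613


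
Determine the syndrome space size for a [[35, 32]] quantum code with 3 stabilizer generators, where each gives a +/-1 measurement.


Each stabilizer generator gives a binary (+1 or -1) measurement outcome.
With 3 independent generators:
Total syndromes = 2^3
= 8

8


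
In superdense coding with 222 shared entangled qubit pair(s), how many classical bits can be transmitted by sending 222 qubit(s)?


Superdense coding allows 2 classical bits per shared entangled pair.
222 pair(s) -> 2 * 222 = 444 classical bits

444


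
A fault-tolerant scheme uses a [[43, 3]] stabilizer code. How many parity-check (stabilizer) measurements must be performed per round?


For an [[n,k]] stabilizer code:
Number of stabilizer generators = n - k
= 43 - 3
= 40

40


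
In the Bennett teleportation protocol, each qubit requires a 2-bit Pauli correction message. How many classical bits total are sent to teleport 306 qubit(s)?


Quantum teleportation requires 2 classical bits per qubit teleported.
306 qubit(s) -> 2 * 306 = 612 classical bits

612


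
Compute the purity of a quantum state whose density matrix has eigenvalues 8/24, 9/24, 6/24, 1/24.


tr(rho^2) = sum of eigenvalues squared
= (8/24)^2 + (9/24)^2 + (6/24)^2 + (1/24)^2
= (64 + 81 + 36 + 1) / 576
= 182/576
= 0.3160

0.3160


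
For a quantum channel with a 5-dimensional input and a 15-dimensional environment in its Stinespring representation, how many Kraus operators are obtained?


Tracing out the environment in an orthonormal basis {|i>_E} gives Kraus operators K_i = <i|_E U |0>_E.
Number of Kraus operators = dim(H_env) = d_env
= 15

15


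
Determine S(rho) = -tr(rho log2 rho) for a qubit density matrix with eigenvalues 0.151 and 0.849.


S = -p*log2(p) - (1-p)*log2(1-p)
p = 0.1510, 1-p = 0.8490
= -0.1510 * log2(0.1510) - 0.8490 * log2(0.8490)
= -(-0.4118) - (-0.2005)
= 0.6123

0.6123


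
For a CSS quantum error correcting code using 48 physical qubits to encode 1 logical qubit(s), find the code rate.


Code rate R = k/n
= 1/48
= 0.0208

0.0208


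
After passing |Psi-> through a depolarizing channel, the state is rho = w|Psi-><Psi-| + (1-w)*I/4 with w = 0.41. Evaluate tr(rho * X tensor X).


|Psi-> = (|01> - |10>)/sqrt(2)
For the pure Bell state, <X_A X_B> = -1 (Bell-state Pauli correlator).
The maximally-mixed part I/4 has tr(I/4 * P tensor P) = 0 for any traceless Pauli P.
So <X_A X_B>_rho = w * (-1) + (1 - w) * 0
= 0.41 * (-1)
= -0.4100

-0.4100


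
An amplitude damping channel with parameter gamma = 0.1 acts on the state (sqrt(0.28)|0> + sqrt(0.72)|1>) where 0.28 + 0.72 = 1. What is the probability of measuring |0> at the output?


For amplitude damping with parameter gamma on state sqrt(a)|0> + sqrt(b)|1>:
alpha^2 = 0.28, beta^2 = 0.72
P(|0>) = alpha^2 + gamma * beta^2
= 0.28 + 0.1 * 0.72
= 0.28 + 0.0720
= 0.3520

0.3520


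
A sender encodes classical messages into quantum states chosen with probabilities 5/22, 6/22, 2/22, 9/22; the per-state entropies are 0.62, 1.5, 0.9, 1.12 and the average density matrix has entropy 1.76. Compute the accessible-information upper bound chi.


chi = S(rho) - sum_i p_i * S(rho_i)
Weighted entropy = 5/22 * 0.62 + 6/22 * 1.5 + 2/22 * 0.9 + 9/22 * 1.12
= 1.0900
chi = 1.76 - 1.0900
= 0.6700

0.6700


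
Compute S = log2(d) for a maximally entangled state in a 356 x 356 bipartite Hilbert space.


For a maximally entangled state in d x d:
S = log2(d) = log2(356)
= 8.4757

8.4757


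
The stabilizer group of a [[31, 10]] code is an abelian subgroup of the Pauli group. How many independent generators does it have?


For an [[n,k]] stabilizer code:
Number of stabilizer generators = n - k
= 31 - 10
= 21

21


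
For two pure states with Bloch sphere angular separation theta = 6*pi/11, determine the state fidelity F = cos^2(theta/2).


For states separated by angle theta on Bloch sphere:
F = cos^2(theta/2)
theta = 6*pi/11 = 1.7136
theta/2 = 0.8568
cos(theta/2) = 0.6549
F = 0.4288

0.4288


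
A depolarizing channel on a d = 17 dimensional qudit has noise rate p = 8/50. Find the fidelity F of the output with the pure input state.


F = (1-p) + p/d
= (1 - 0.1600) + 0.1600/17
= 0.8400 + 0.0094
= 0.8494

0.8494


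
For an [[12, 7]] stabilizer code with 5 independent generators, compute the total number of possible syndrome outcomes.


Each stabilizer generator gives a binary (+1 or -1) measurement outcome.
With 5 independent generators:
Total syndromes = 2^5
= 32

32


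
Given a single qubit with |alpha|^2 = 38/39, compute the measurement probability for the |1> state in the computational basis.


|alpha|^2 = 38/39 = 0.9744
|beta|^2 = 1 - 38/39 = 1/39 = 0.0256
P(|1>) = |beta|^2 = 0.0256

0.0256


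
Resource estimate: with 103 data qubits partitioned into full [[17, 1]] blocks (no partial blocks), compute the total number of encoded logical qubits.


Each code block uses 17 physical qubits for 1 logical qubit(s).
Number of complete blocks = floor(103 / 17) = 6
Logical qubits = 6 * 1
= 6

6


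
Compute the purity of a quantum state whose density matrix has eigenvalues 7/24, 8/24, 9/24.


tr(rho^2) = sum of eigenvalues squared
= (7/24)^2 + (8/24)^2 + (9/24)^2
= (49 + 64 + 81) / 576
= 194/576
= 0.3368

0.3368
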